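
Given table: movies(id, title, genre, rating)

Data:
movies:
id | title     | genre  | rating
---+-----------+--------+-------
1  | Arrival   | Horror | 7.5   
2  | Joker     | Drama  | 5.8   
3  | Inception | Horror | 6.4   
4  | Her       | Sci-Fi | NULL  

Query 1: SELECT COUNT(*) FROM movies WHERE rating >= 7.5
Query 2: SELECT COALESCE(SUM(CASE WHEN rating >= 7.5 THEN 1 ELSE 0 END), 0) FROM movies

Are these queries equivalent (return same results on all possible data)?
Yes, equivalent

Both queries return: [(1,)]

Reason: COUNT with WHERE vs conditional SUM (COALESCE handles empty-table NULL)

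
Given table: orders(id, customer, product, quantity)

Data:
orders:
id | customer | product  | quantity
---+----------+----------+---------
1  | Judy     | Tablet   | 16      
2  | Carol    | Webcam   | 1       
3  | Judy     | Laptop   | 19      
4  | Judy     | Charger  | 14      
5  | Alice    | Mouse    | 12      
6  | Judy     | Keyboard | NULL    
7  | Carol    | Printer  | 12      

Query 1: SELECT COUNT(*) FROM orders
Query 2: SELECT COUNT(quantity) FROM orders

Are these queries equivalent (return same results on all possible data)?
No, not equivalent

Query 1 returns: [(7,)]
Query 2 returns: [(6,)]

Reason: COUNT(*) includes NULLs, COUNT(column) excludes them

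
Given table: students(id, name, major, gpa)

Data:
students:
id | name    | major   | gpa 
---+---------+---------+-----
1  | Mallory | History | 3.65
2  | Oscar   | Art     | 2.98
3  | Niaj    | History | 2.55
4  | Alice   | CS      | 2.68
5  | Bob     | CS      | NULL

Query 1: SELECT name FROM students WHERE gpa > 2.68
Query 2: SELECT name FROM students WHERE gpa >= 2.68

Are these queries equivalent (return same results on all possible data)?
No, not equivalent

Query 1 returns: [('Mallory',), ('Oscar',)]
Query 2 returns: [('Mallory',), ('Oscar',), ('Alice',)]

Reason: > vs >= gives different results when gpa = 2.68 exists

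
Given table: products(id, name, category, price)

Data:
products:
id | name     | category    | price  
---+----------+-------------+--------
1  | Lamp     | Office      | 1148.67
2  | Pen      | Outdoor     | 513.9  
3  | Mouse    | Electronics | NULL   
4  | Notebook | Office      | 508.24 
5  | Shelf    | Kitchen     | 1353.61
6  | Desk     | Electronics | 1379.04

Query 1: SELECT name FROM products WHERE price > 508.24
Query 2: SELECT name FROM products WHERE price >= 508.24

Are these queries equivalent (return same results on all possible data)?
No, not equivalent

Query 1 returns: [('Lamp',), ('Pen',), ('Shelf',), ('Desk',)]
Query 2 returns: [('Lamp',), ('Pen',), ('Notebook',), ('Shelf',), ('Desk',)]

Reason: > vs >= gives different results when price = 508.24 exists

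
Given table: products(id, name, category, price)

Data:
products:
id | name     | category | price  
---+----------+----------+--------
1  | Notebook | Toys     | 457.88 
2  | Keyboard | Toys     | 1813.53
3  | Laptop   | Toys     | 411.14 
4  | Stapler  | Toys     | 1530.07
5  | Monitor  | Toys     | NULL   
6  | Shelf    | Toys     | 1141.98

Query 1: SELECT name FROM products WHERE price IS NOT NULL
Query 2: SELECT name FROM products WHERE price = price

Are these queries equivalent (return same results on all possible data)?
Yes, equivalent

Both queries return: [('Keyboard',), ('Laptop',), ('Notebook',), ('Shelf',), ('Stapler',)]

Reason: IS NOT NULL vs self-equality (both exclude NULLs)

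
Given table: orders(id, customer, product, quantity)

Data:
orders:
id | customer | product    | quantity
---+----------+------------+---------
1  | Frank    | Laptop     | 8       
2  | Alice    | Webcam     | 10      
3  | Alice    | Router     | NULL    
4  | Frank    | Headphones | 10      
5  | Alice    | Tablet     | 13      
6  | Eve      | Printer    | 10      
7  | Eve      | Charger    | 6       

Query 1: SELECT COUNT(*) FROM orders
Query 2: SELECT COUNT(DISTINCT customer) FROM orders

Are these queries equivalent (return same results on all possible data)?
No, not equivalent

Query 1 returns: [(7,)]
Query 2 returns: [(3,)]

Reason: COUNT(*) counts rows, COUNT(DISTINCT customer) counts unique customers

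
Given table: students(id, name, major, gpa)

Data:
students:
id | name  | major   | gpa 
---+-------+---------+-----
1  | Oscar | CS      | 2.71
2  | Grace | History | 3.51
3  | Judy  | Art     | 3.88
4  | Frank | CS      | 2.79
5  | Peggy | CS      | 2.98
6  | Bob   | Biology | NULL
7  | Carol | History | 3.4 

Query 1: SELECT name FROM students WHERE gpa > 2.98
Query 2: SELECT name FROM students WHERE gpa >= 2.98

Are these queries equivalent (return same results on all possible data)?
No, not equivalent

Query 1 returns: [('Grace',), ('Judy',), ('Carol',)]
Query 2 returns: [('Grace',), ('Judy',), ('Peggy',), ('Carol',)]

Reason: > vs >= gives different results when gpa = 2.98 exists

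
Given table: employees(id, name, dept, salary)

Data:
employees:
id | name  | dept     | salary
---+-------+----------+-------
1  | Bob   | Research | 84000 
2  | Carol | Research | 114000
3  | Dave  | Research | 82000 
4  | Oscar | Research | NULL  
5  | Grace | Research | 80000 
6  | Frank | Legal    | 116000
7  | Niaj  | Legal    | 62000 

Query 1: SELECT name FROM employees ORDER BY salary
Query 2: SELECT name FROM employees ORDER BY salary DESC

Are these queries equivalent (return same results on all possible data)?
No, not equivalent

Query 1 returns: [('Oscar',), ('Niaj',), ('Grace',), ('Dave',), ('Bob',), ('Carol',), ('Frank',)]
Query 2 returns: [('Frank',), ('Carol',), ('Bob',), ('Dave',), ('Grace',), ('Niaj',), ('Oscar',)]

Reason: ASC vs DESC gives opposite ordering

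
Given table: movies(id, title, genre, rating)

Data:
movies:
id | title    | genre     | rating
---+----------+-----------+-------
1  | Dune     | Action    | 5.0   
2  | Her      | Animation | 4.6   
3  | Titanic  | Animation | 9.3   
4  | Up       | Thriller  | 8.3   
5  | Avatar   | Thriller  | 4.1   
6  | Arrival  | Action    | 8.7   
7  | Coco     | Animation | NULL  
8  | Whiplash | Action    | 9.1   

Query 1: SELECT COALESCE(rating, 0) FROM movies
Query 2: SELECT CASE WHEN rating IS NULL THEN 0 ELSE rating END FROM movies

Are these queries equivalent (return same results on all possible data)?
Yes, equivalent

Both queries return: [(0,), (4.1,), (4.6,), (5.0,), (8.3,), (8.7,), (9.1,), (9.3,)]

Reason: COALESCE vs CASE for NULL handling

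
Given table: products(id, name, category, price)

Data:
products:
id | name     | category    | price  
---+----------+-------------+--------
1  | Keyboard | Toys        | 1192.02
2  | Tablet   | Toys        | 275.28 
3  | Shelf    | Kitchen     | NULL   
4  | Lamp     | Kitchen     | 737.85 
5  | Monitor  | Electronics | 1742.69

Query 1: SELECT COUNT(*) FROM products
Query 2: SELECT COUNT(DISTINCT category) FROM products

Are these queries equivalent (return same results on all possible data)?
No, not equivalent

Query 1 returns: [(5,)]
Query 2 returns: [(3,)]

Reason: COUNT(*) counts rows, COUNT(DISTINCT category) counts unique categorys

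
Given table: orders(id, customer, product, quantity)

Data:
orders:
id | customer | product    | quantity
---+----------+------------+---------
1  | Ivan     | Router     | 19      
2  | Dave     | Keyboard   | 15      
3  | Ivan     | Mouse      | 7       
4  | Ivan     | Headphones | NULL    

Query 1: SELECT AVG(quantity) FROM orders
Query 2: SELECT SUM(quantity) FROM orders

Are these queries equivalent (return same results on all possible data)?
No, not equivalent

Query 1 returns: [(13.666666666666666,)]
Query 2 returns: [(41,)]

Reason: AVG vs SUM give different aggregate values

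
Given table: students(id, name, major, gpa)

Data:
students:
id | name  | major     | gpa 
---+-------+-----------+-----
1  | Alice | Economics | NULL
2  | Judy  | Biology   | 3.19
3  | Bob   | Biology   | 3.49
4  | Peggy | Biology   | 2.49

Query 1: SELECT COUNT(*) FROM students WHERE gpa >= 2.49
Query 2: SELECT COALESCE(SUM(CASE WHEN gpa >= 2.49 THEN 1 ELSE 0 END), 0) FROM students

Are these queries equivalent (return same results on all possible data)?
Yes, equivalent

Both queries return: [(3,)]

Reason: COUNT with WHERE vs conditional SUM (COALESCE handles empty-table NULL)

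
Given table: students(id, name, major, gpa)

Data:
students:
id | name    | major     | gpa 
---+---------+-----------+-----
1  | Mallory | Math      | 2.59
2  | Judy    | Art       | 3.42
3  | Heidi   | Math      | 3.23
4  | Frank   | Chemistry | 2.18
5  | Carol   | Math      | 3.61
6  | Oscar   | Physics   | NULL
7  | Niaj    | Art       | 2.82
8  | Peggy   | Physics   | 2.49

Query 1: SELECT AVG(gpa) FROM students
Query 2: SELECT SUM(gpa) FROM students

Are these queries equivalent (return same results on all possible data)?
No, not equivalent

Query 1 returns: [(2.9057142857142857,)]
Query 2 returns: [(20.34,)]

Reason: AVG vs SUM give different aggregate values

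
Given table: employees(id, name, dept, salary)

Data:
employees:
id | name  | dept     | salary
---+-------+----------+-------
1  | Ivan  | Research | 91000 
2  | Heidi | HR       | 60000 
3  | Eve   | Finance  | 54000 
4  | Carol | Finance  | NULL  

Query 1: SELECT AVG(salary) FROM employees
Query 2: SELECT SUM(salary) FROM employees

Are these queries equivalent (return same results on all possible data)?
No, not equivalent

Query 1 returns: [(68333.33333333333,)]
Query 2 returns: [(205000,)]

Reason: AVG vs SUM give different aggregate values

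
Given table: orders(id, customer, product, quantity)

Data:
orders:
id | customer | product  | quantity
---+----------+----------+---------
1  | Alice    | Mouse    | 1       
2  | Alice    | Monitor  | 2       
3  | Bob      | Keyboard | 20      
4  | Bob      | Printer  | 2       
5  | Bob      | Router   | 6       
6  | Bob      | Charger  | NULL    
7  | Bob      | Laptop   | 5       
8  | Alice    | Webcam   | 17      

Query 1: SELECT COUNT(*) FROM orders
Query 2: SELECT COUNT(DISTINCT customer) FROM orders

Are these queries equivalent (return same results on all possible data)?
No, not equivalent

Query 1 returns: [(8,)]
Query 2 returns: [(2,)]

Reason: COUNT(*) counts rows, COUNT(DISTINCT customer) counts unique customers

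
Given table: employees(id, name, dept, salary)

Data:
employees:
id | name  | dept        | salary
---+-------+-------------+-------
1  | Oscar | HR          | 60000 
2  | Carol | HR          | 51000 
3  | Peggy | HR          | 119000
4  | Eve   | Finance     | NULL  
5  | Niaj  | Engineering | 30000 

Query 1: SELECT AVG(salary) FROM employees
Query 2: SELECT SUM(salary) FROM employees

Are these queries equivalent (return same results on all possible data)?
No, not equivalent

Query 1 returns: [(65000.0,)]
Query 2 returns: [(260000,)]

Reason: AVG vs SUM give different aggregate values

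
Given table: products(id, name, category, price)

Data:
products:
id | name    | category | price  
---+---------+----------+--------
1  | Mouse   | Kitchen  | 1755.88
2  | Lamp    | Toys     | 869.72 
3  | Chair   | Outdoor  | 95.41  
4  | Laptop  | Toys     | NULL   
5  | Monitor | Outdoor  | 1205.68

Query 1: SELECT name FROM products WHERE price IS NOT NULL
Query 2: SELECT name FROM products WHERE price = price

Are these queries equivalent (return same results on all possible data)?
Yes, equivalent

Both queries return: [('Chair',), ('Lamp',), ('Monitor',), ('Mouse',)]

Reason: IS NOT NULL vs self-equality (both exclude NULLs)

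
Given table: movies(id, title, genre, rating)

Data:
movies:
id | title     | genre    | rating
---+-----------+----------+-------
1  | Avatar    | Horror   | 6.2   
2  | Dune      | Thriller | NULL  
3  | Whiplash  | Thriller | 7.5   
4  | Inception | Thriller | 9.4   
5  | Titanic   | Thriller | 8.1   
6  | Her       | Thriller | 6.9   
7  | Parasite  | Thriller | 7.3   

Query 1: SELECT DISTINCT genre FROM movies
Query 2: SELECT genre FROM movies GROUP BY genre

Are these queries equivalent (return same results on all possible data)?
Yes, equivalent

Both queries return: [('Horror',), ('Thriller',)]

Reason: Both get unique genres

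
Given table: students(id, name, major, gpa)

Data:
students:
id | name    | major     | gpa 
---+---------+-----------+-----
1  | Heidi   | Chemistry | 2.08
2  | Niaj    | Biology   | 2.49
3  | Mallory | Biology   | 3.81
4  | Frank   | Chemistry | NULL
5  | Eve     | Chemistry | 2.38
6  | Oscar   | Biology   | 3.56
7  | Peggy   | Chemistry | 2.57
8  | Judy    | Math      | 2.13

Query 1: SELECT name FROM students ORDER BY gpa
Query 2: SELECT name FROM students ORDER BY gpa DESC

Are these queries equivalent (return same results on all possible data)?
No, not equivalent

Query 1 returns: [('Frank',), ('Heidi',), ('Judy',), ('Eve',), ('Niaj',), ('Peggy',), ('Oscar',), ('Mallory',)]
Query 2 returns: [('Mallory',), ('Oscar',), ('Peggy',), ('Niaj',), ('Eve',), ('Judy',), ('Heidi',), ('Frank',)]

Reason: ASC vs DESC gives opposite ordering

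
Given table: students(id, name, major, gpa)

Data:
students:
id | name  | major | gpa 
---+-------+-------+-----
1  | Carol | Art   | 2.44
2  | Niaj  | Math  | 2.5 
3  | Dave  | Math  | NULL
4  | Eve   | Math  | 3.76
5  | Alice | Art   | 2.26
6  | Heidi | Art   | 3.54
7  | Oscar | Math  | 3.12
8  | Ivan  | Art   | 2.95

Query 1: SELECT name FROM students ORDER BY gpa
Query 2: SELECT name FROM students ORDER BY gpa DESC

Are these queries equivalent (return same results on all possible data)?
No, not equivalent

Query 1 returns: [('Dave',), ('Alice',), ('Carol',), ('Niaj',), ('Ivan',), ('Oscar',), ('Heidi',), ('Eve',)]
Query 2 returns: [('Eve',), ('Heidi',), ('Oscar',), ('Ivan',), ('Niaj',), ('Carol',), ('Alice',), ('Dave',)]

Reason: ASC vs DESC gives opposite ordering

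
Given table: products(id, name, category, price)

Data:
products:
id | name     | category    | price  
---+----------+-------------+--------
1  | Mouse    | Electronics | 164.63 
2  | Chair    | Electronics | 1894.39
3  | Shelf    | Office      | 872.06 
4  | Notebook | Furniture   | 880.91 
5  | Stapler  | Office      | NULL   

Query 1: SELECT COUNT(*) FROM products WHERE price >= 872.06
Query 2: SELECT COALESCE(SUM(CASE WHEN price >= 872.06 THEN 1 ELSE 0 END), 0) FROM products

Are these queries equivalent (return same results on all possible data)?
Yes, equivalent

Both queries return: [(3,)]

Reason: COUNT with WHERE vs conditional SUM (COALESCE handles empty-table NULL)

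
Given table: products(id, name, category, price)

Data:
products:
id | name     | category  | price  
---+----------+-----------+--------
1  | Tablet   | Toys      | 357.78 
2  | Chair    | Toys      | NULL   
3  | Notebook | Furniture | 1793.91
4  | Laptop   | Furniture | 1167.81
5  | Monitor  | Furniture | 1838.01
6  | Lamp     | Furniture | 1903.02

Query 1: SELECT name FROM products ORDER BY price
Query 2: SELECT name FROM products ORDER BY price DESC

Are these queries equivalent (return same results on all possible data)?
No, not equivalent

Query 1 returns: [('Chair',), ('Tablet',), ('Laptop',), ('Notebook',), ('Monitor',), ('Lamp',)]
Query 2 returns: [('Lamp',), ('Monitor',), ('Notebook',), ('Laptop',), ('Tablet',), ('Chair',)]

Reason: ASC vs DESC gives opposite ordering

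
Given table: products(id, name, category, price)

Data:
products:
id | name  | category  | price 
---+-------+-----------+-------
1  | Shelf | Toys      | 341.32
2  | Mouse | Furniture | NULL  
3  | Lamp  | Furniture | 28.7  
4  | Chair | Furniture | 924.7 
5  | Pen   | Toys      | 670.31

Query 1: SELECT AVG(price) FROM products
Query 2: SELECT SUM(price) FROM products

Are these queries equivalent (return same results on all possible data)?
No, not equivalent

Query 1 returns: [(491.2575,)]
Query 2 returns: [(1965.03,)]

Reason: AVG vs SUM give different aggregate values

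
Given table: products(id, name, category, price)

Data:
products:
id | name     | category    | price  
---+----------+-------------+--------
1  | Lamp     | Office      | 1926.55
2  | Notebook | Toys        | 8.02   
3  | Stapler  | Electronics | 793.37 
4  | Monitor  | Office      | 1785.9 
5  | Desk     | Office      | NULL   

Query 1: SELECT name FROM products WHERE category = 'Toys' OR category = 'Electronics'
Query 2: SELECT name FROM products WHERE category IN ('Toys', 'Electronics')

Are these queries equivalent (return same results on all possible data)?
Yes, equivalent

Both queries return: [('Notebook',), ('Stapler',)]

Reason: OR vs IN are equivalent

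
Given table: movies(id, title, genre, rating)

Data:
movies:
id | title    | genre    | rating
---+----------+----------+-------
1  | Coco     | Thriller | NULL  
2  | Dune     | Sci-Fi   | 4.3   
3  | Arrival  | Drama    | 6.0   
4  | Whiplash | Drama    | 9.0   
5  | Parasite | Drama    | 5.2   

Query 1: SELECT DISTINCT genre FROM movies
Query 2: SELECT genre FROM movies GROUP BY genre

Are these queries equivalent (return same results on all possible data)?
Yes, equivalent

Both queries return: [('Drama',), ('Sci-Fi',), ('Thriller',)]

Reason: Both get unique genres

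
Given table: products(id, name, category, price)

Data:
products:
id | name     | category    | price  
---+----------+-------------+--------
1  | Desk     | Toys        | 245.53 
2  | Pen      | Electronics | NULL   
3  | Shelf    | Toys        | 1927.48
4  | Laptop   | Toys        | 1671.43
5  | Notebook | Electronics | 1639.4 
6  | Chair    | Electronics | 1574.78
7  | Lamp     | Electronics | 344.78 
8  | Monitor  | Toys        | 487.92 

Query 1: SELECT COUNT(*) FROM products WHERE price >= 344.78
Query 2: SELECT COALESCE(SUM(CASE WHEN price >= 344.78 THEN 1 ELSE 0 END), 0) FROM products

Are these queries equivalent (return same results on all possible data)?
Yes, equivalent

Both queries return: [(6,)]

Reason: COUNT with WHERE vs conditional SUM (COALESCE handles empty-table NULL)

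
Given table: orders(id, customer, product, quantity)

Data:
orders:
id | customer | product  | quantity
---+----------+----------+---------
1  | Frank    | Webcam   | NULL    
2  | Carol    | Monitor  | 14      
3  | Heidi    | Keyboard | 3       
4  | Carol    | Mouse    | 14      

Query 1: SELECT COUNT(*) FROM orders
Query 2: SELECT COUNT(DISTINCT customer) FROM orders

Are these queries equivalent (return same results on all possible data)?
No, not equivalent

Query 1 returns: [(4,)]
Query 2 returns: [(3,)]

Reason: COUNT(*) counts rows, COUNT(DISTINCT customer) counts unique customers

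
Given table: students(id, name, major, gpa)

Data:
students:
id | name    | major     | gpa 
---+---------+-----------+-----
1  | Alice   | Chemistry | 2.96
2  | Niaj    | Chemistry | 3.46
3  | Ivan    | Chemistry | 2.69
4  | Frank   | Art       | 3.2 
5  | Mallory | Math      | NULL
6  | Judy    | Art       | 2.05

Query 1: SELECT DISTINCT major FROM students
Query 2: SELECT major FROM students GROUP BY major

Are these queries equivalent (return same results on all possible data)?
Yes, equivalent

Both queries return: [('Art',), ('Chemistry',), ('Math',)]

Reason: Both get unique majors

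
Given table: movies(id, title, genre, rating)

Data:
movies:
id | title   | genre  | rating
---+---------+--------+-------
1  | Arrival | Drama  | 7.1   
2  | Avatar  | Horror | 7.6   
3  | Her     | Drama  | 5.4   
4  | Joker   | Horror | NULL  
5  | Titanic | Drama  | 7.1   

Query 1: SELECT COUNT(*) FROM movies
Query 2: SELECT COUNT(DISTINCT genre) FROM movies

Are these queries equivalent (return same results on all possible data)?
No, not equivalent

Query 1 returns: [(5,)]
Query 2 returns: [(2,)]

Reason: COUNT(*) counts rows, COUNT(DISTINCT genre) counts unique genres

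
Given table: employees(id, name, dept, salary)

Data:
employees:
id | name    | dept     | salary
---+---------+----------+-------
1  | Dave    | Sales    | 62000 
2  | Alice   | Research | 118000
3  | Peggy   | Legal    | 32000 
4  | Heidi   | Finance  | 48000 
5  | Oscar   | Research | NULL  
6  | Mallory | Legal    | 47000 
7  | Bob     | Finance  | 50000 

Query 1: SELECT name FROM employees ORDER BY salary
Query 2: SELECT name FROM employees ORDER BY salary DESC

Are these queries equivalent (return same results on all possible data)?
No, not equivalent

Query 1 returns: [('Oscar',), ('Peggy',), ('Mallory',), ('Heidi',), ('Bob',), ('Dave',), ('Alice',)]
Query 2 returns: [('Alice',), ('Dave',), ('Bob',), ('Heidi',), ('Mallory',), ('Peggy',), ('Oscar',)]

Reason: ASC vs DESC gives opposite ordering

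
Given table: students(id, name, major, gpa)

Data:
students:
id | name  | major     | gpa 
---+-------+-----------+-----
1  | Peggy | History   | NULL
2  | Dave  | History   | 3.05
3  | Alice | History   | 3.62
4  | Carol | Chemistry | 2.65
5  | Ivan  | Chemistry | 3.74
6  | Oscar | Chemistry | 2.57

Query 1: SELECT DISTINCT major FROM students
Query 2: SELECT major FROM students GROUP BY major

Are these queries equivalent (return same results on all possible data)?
Yes, equivalent

Both queries return: [('Chemistry',), ('History',)]

Reason: Both get unique majors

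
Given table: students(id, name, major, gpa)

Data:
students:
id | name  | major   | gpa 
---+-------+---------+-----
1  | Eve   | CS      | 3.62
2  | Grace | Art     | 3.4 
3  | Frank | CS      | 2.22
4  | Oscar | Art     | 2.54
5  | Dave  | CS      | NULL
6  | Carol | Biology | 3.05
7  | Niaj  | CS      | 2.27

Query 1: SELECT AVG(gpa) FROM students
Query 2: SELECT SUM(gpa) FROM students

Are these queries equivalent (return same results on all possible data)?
No, not equivalent

Query 1 returns: [(2.85,)]
Query 2 returns: [(17.1,)]

Reason: AVG vs SUM give different aggregate values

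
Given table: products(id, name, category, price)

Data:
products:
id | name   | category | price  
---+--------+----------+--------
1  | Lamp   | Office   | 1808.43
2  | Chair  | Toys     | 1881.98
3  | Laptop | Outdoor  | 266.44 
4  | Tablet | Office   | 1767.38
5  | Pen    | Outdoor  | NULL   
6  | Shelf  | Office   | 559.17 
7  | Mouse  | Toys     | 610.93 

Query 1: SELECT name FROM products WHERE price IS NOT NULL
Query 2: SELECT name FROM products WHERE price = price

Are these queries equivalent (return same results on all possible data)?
Yes, equivalent

Both queries return: [('Chair',), ('Lamp',), ('Laptop',), ('Mouse',), ('Shelf',), ('Tablet',)]

Reason: IS NOT NULL vs self-equality (both exclude NULLs)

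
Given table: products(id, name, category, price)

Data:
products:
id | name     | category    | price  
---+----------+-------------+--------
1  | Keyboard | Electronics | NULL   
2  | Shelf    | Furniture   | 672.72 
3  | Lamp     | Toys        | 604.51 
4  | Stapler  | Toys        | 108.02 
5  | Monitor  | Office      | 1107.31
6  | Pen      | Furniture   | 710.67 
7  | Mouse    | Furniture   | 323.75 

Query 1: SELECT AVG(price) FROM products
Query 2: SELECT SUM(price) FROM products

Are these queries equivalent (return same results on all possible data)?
No, not equivalent

Query 1 returns: [(587.83,)]
Query 2 returns: [(3526.98,)]

Reason: AVG vs SUM give different aggregate values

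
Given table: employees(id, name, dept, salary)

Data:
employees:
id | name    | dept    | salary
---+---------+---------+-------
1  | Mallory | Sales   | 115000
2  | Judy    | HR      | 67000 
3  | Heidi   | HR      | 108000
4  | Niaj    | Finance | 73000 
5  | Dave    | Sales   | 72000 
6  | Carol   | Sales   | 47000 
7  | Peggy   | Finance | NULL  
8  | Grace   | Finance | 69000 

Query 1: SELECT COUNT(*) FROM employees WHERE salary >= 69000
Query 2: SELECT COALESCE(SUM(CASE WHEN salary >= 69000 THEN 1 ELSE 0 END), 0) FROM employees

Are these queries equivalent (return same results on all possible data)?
Yes, equivalent

Both queries return: [(5,)]

Reason: COUNT with WHERE vs conditional SUM (COALESCE handles empty-table NULL)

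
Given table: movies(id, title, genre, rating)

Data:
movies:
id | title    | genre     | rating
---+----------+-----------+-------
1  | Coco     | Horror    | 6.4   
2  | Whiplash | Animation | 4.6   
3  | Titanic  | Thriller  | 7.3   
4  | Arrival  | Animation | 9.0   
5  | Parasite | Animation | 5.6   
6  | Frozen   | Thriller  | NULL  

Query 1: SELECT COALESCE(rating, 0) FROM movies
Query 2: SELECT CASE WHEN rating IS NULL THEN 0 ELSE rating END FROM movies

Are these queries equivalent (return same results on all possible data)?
Yes, equivalent

Both queries return: [(0,), (4.6,), (5.6,), (6.4,), (7.3,), (9.0,)]

Reason: COALESCE vs CASE for NULL handling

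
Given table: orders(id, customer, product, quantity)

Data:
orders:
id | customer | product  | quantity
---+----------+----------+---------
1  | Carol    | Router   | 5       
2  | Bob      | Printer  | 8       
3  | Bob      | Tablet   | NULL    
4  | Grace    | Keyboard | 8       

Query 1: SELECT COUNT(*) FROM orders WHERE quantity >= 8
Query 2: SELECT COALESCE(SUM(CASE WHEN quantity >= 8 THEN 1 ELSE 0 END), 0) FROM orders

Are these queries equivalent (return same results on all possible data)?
Yes, equivalent

Both queries return: [(2,)]

Reason: COUNT with WHERE vs conditional SUM (COALESCE handles empty-table NULL)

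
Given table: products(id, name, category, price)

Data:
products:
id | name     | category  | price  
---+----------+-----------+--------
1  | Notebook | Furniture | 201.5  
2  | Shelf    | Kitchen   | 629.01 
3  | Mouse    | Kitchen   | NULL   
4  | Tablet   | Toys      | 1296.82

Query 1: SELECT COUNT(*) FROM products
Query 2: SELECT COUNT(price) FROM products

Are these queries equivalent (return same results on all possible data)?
No, not equivalent

Query 1 returns: [(4,)]
Query 2 returns: [(3,)]

Reason: COUNT(*) includes NULLs, COUNT(column) excludes them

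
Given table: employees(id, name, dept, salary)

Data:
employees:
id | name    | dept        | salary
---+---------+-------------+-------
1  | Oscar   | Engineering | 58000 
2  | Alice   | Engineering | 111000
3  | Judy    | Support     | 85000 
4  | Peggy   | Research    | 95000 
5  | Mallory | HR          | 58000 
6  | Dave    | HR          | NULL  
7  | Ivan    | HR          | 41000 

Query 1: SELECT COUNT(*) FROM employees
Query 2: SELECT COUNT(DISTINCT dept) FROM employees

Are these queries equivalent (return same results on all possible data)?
No, not equivalent

Query 1 returns: [(7,)]
Query 2 returns: [(4,)]

Reason: COUNT(*) counts rows, COUNT(DISTINCT dept) counts unique depts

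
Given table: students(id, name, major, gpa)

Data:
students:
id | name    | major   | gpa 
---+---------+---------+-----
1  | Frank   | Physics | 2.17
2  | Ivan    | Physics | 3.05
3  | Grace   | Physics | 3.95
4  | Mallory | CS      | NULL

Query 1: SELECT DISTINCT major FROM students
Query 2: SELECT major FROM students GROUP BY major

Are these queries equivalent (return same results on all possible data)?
Yes, equivalent

Both queries return: [('CS',), ('Physics',)]

Reason: Both get unique majors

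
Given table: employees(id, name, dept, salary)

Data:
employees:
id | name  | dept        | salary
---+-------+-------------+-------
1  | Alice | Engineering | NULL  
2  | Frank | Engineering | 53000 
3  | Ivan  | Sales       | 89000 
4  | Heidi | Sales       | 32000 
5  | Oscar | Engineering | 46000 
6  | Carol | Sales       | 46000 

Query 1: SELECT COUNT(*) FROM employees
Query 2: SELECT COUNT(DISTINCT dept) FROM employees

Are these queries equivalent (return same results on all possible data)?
No, not equivalent

Query 1 returns: [(6,)]
Query 2 returns: [(2,)]

Reason: COUNT(*) counts rows, COUNT(DISTINCT dept) counts unique depts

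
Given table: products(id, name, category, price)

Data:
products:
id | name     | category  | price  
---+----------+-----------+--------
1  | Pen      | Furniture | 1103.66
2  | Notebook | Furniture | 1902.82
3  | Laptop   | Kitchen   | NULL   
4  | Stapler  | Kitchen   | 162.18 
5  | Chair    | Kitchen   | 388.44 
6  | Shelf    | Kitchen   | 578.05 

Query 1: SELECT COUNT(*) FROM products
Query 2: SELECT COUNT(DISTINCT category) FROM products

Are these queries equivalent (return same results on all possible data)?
No, not equivalent

Query 1 returns: [(6,)]
Query 2 returns: [(2,)]

Reason: COUNT(*) counts rows, COUNT(DISTINCT category) counts unique categorys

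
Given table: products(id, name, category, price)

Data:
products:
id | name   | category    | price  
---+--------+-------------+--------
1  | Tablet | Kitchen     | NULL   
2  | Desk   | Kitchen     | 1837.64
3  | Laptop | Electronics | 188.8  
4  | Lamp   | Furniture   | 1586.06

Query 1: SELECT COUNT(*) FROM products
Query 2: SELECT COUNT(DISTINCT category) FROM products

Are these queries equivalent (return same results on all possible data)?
No, not equivalent

Query 1 returns: [(4,)]
Query 2 returns: [(3,)]

Reason: COUNT(*) counts rows, COUNT(DISTINCT category) counts unique categorys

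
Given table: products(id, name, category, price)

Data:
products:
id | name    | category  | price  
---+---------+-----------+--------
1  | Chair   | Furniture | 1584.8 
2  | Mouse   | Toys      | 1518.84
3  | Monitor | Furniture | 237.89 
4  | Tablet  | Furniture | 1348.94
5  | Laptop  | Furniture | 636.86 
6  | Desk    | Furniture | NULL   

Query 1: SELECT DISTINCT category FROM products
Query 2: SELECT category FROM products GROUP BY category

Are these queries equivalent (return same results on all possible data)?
Yes, equivalent

Both queries return: [('Furniture',), ('Toys',)]

Reason: Both get unique categorys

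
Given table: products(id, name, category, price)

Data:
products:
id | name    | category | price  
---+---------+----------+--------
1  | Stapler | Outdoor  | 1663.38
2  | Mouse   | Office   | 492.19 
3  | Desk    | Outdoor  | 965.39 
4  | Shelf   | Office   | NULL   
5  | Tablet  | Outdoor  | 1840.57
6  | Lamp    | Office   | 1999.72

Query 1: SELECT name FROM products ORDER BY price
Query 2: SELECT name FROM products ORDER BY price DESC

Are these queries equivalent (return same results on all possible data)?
No, not equivalent

Query 1 returns: [('Shelf',), ('Mouse',), ('Desk',), ('Stapler',), ('Tablet',), ('Lamp',)]
Query 2 returns: [('Lamp',), ('Tablet',), ('Stapler',), ('Desk',), ('Mouse',), ('Shelf',)]

Reason: ASC vs DESC gives opposite ordering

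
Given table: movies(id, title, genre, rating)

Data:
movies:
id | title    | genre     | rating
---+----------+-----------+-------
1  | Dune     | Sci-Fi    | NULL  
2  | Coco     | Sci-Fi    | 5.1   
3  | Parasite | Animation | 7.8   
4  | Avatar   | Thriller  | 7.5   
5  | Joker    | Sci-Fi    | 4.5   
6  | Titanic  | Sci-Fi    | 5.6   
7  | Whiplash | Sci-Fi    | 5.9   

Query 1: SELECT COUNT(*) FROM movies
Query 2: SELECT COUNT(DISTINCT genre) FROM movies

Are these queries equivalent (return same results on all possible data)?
No, not equivalent

Query 1 returns: [(7,)]
Query 2 returns: [(3,)]

Reason: COUNT(*) counts rows, COUNT(DISTINCT genre) counts unique genres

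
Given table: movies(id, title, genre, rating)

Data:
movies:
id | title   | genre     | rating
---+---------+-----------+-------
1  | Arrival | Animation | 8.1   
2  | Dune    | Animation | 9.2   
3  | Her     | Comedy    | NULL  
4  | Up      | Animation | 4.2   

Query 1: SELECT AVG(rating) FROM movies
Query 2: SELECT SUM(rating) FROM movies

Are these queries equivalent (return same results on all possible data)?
No, not equivalent

Query 1 returns: [(7.166666666666667,)]
Query 2 returns: [(21.5,)]

Reason: AVG vs SUM give different aggregate values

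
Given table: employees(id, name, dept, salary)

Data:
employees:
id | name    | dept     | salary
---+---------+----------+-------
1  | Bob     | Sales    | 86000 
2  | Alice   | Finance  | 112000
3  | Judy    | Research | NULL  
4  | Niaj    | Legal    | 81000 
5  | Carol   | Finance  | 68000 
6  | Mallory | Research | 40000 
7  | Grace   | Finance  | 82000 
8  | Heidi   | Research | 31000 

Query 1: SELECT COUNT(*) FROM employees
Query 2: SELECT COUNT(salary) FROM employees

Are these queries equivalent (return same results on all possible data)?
No, not equivalent

Query 1 returns: [(8,)]
Query 2 returns: [(7,)]

Reason: COUNT(*) includes NULLs, COUNT(column) excludes them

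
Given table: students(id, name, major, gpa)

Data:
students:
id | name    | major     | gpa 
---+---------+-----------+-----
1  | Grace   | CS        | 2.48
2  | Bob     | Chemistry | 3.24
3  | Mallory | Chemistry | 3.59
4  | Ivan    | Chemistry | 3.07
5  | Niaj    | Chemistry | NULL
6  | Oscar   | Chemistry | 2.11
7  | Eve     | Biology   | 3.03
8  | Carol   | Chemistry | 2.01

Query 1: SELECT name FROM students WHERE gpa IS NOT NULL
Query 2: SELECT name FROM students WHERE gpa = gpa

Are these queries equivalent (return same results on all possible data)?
Yes, equivalent

Both queries return: [('Bob',), ('Carol',), ('Eve',), ('Grace',), ('Ivan',), ('Mallory',), ('Oscar',)]

Reason: IS NOT NULL vs self-equality (both exclude NULLs)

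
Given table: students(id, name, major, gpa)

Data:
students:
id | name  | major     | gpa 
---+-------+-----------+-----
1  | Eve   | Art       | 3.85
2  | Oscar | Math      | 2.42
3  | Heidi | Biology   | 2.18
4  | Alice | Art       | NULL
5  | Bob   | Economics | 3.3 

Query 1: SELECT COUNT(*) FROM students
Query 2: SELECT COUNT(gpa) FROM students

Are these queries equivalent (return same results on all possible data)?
No, not equivalent

Query 1 returns: [(5,)]
Query 2 returns: [(4,)]

Reason: COUNT(*) includes NULLs, COUNT(column) excludes them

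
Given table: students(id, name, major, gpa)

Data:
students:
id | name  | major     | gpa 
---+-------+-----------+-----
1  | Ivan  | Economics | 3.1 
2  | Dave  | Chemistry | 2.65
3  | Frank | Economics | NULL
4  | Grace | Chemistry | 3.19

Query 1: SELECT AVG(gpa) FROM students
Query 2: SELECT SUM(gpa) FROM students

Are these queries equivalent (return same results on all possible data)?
No, not equivalent

Query 1 returns: [(2.98,)]
Query 2 returns: [(8.94,)]

Reason: AVG vs SUM give different aggregate values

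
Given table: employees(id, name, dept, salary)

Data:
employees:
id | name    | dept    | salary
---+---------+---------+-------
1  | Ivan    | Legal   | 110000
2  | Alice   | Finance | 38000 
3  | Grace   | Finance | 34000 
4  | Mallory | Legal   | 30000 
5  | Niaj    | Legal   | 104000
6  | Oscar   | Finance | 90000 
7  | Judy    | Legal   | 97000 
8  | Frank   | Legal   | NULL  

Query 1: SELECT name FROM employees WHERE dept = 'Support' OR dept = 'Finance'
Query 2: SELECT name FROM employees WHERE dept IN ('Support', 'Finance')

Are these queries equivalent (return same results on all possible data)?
Yes, equivalent

Both queries return: [('Alice',), ('Grace',), ('Oscar',)]

Reason: OR vs IN are equivalent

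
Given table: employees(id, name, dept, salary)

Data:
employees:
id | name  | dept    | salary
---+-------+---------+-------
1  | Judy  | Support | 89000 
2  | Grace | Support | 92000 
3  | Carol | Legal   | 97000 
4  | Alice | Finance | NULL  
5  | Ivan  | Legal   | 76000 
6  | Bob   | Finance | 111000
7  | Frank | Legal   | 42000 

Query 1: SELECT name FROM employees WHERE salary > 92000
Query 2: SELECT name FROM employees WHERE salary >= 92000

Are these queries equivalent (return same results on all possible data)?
No, not equivalent

Query 1 returns: [('Carol',), ('Bob',)]
Query 2 returns: [('Grace',), ('Carol',), ('Bob',)]

Reason: > vs >= gives different results when salary = 92000 exists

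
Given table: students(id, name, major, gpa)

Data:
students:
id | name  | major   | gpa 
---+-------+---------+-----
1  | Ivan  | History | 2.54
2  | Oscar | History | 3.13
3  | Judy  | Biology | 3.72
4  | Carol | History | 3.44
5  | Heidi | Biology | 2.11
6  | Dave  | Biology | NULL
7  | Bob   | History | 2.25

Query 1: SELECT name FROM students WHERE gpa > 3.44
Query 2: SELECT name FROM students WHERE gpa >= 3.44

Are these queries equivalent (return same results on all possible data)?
No, not equivalent

Query 1 returns: [('Judy',)]
Query 2 returns: [('Judy',), ('Carol',)]

Reason: > vs >= gives different results when gpa = 3.44 exists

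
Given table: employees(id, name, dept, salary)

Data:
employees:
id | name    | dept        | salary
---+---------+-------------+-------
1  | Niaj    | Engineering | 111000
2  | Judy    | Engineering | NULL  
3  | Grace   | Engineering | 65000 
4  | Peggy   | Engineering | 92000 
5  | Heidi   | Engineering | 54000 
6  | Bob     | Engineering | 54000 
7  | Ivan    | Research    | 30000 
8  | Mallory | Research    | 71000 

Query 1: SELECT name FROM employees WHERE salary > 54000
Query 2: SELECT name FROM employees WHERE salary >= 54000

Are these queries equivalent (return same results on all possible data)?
No, not equivalent

Query 1 returns: [('Niaj',), ('Grace',), ('Peggy',), ('Mallory',)]
Query 2 returns: [('Niaj',), ('Grace',), ('Peggy',), ('Heidi',), ('Bob',), ('Mallory',)]

Reason: > vs >= gives different results when salary = 54000 exists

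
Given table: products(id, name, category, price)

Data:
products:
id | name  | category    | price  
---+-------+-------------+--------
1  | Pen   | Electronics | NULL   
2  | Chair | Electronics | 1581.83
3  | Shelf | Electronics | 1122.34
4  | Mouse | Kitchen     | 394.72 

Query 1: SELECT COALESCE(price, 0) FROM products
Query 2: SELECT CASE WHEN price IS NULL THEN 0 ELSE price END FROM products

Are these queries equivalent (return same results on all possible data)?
Yes, equivalent

Both queries return: [(0,), (394.72,), (1122.34,), (1581.83,)]

Reason: COALESCE vs CASE for NULL handling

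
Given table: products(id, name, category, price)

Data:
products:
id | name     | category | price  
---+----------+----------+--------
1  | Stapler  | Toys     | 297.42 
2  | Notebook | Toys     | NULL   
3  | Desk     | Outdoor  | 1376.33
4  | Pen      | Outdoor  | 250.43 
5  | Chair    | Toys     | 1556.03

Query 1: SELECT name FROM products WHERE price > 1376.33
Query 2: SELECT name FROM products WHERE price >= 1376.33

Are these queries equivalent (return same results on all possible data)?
No, not equivalent

Query 1 returns: [('Chair',)]
Query 2 returns: [('Desk',), ('Chair',)]

Reason: > vs >= gives different results when price = 1376.33 exists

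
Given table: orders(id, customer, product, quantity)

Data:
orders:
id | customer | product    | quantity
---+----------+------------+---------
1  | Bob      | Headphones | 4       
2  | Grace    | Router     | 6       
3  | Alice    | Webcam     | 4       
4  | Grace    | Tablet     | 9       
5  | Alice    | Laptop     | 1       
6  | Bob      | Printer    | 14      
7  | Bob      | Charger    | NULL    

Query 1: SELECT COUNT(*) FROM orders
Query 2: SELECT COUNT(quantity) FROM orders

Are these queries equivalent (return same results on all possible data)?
No, not equivalent

Query 1 returns: [(7,)]
Query 2 returns: [(6,)]

Reason: COUNT(*) includes NULLs, COUNT(column) excludes them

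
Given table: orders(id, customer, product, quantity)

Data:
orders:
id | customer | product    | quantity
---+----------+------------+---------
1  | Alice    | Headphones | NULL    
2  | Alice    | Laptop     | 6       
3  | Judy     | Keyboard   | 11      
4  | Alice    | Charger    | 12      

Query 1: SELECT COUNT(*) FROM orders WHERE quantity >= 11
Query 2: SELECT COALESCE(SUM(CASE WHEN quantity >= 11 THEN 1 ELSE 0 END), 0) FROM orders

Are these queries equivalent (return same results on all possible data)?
Yes, equivalent

Both queries return: [(2,)]

Reason: COUNT with WHERE vs conditional SUM (COALESCE handles empty-table NULL)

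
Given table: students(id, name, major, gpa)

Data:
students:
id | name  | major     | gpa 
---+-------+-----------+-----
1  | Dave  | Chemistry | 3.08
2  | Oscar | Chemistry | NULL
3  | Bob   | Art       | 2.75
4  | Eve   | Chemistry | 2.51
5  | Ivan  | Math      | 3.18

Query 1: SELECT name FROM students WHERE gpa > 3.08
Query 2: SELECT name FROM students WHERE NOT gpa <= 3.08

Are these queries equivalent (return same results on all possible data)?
Yes, equivalent

Both queries return: [('Ivan',)]

Reason: Both filter gpa > 3.08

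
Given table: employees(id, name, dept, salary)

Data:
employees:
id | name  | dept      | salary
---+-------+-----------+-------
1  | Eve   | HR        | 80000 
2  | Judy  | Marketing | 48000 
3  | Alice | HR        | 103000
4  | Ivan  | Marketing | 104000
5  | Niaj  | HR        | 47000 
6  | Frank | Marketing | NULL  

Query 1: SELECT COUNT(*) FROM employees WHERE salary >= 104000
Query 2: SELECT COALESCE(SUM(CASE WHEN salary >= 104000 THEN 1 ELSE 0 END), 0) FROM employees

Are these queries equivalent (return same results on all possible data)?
Yes, equivalent

Both queries return: [(1,)]

Reason: COUNT with WHERE vs conditional SUM (COALESCE handles empty-table NULL)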